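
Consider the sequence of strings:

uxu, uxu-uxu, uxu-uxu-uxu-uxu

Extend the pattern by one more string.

uxu-uxu-uxu-uxu-uxu-uxu-uxu-uxu

Every step duplicates the string with '-' between the halves.
One more doubling of uxu-uxu-uxu-uxu gives the answer.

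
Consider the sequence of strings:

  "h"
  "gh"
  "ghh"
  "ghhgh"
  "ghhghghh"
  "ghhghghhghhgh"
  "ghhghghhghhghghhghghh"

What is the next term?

ghhghghhghhghghhghghhghhghghhghhgh

From term 3 onward, concatenate the last term with the second-to-last: gh·h = ghh, ghh·gh = ghhgh, …
The next term joins ghhghghhghhghghhghghh and ghhghghhghhgh.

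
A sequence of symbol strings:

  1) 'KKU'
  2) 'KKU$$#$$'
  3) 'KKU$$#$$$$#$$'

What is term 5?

Each term is the previous one with $$#$$ appended.
From KKU$$#$$$$#$$, 2 further steps: KKU$$#$$$$#$$ → KKU$$#$$$$#$$$$#$$ → (answer).

KKU$$#$$$$#$$$$#$$$$#$$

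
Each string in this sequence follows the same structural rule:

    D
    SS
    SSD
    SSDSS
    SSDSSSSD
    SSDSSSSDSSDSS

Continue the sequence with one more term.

SSDSSSSDSSDSSSSDSSSSD

From term 3 onward, concatenate the last term with the second-to-last: SS·D = SSD, SSD·SS = SSDSS, …
The next term joins SSDSSSSDSSDSS and SSDSSSSD.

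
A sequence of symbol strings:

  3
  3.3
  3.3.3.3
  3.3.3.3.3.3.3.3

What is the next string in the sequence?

3.3.3.3.3.3.3.3.3.3.3.3.3.3.3.3

Each string is two copies of the previous one joined by '.'.
One more doubling of 3.3.3.3.3.3.3.3 gives the answer.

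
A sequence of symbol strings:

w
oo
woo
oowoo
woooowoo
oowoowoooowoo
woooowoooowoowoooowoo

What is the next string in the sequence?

oowoowoooowoowoooowoooowoowoooowoo

This is a Fibonacci-style word recurrence s(k) = s(k−2)·s(k−1): e.g. w·oo = woo.
So term 8 is oowoowoooowoo·woooowoooowoowoooowoo.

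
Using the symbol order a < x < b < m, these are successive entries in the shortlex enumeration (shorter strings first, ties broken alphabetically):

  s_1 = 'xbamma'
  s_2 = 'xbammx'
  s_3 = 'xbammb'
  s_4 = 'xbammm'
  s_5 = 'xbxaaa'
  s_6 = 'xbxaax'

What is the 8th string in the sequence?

Stepping forward 2 times from xbxaax: xbxaax → xbxaab, then the target.

xbxaam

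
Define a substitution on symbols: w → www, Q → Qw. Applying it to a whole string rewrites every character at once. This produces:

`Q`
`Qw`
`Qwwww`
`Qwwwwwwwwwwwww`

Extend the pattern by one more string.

Rewriting the 14 symbols of Qwwwwwwwwwwwww one by one yields Qw www www www www www www www www www www www www www; concatenated:

Qwwwwwwwwwwwwwwwwwwwwwwwwwwwwwwwwwwwwwwww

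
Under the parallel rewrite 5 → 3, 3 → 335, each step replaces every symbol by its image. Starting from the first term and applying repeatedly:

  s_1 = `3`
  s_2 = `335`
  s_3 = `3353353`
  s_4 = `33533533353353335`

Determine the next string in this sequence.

33533533353353335335335333533533353353353

Replace each of the 17 characters of 33533533353353335 in place — 335 335 3 335 335 3 335 335 335 3 335 335 3 335 335 335 3 — and concatenate.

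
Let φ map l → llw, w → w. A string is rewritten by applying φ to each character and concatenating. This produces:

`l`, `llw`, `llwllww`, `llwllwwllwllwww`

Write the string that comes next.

llwllwwllwllwwwllwllwwllwllwwww

Replace each of the 15 characters of llwllwwllwllwww in place — llw llw w llw llw w w llw llw w llw llw w w w — and concatenate.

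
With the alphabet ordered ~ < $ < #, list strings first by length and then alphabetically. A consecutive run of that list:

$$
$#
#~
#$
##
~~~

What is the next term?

~~$

Treat ~~~ as a base-3 numeral over the given alphabet and add one, carrying through any trailing #'s.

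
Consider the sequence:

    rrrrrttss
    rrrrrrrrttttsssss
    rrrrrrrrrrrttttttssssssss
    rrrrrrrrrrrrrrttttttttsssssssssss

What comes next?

Term n consists of 3n+2 r's, followed by 2n t's, followed by 3n-1 s's (n = 1, 2, …).
For the next term, n = 5, so the run lengths are 17, 10, 14.

rrrrrrrrrrrrrrrrrttttttttttssssssssssssss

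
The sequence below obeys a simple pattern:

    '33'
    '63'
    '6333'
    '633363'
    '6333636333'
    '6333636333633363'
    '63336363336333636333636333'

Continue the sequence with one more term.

Each term (from the third on) is the previous term followed by the one before it: term 3 = 63·33 = 6333.
So term 8 is 63336363336333636333636333·6333636333633363.

633363633363336363336363336333636333633363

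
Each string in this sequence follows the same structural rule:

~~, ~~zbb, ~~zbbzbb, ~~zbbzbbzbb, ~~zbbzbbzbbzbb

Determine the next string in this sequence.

Every step adds zbb to the end: s(k+1) = s(k)·zbb.
So the next term is ~~zbbzbbzbbzbb·zbb.

~~zbbzbbzbbzbbzbb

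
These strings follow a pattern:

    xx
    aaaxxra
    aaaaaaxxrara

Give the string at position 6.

Every step adds aaa to the front and ra to the end of the previous string.
From aaaaaaxxrara, 3 further steps: aaaaaaxxrara → aaaaaaaaaxxrarara → aaaaaaaaaaaaxxrararara → (answer).

aaaaaaaaaaaaaaaxxrarararara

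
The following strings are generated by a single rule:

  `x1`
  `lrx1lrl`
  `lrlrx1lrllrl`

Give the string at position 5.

Each term wraps the previous one in lr on the left and lrl on the right.
From lrlrx1lrllrl, 2 further steps: lrlrx1lrllrl → lrlrlrx1lrllrllrl → (answer).

lrlrlrlrx1lrllrllrllrl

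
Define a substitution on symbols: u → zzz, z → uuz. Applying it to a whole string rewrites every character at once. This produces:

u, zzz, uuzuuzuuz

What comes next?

zzzzzzuuzzzzzzzuuzzzzzzzuuz

Expanding uuzuuzuuz: u→zzz, u→zzz, z→uuz, u→zzz, u→zzz, z→uuz, u→zzz, u→zzz, z→uuz. Concatenated: zzz zzz uuz zzz zzz uuz zzz zzz uuz.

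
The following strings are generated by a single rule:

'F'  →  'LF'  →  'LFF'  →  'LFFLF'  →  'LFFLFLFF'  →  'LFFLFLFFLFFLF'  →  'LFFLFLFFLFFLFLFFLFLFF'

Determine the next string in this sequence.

Each term (from the third on) is the previous term followed by the one before it: term 3 = LF·F = LFF.
So term 8 is LFFLFLFFLFFLFLFFLFLFF·LFFLFLFFLFFLF.

LFFLFLFFLFFLFLFFLFLFFLFFLFLFFLFFLF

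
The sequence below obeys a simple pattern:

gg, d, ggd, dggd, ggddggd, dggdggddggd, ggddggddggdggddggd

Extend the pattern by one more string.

dggdggddggdggddggddggdggddggd

This is a Fibonacci-style word recurrence s(k) = s(k−2)·s(k−1): e.g. gg·d = ggd.
So term 8 is dggdggddggd·ggddggddggdggddggd.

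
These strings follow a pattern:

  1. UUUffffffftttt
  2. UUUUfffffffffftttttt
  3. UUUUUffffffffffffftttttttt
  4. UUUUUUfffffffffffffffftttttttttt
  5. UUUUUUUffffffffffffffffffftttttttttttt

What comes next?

UUUUUUUUfffffffffffffffffffffftttttttttttttt

The n-th term is n+1 U's then 3n+1 f's then 2n t's, where the shown terms are n = 2, 3, 4, 5, 6.
At n = 7 the blocks have lengths 8, 22, 14.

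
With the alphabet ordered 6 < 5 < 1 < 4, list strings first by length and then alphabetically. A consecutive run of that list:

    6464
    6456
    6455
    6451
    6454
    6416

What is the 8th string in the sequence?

6411

Advancing 2 positions from 6416 through 6416 → 6415 reaches term 8.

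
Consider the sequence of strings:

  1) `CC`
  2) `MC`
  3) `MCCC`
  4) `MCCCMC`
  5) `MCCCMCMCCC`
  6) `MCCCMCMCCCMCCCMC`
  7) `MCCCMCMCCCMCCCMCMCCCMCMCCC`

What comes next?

This is a Fibonacci-style word recurrence s(k) = s(k−1)·s(k−2): e.g. MC·CC = MCCC.
So term 8 is MCCCMCMCCCMCCCMCMCCCMCMCCC·MCCCMCMCCCMCCCMC.

MCCCMCMCCCMCCCMCMCCCMCMCCCMCCCMCMCCCMCCCMC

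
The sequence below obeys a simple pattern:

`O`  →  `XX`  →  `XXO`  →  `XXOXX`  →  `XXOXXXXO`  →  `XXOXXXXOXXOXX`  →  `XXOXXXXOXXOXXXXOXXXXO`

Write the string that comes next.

From term 3 onward, concatenate the last term with the second-to-last: XX·O = XXO, XXO·XX = XXOXX, …
So term 8 is XXOXXXXOXXOXXXXOXXXXO·XXOXXXXOXXOXX.

XXOXXXXOXXOXXXXOXXXXOXXOXXXXOXXOXX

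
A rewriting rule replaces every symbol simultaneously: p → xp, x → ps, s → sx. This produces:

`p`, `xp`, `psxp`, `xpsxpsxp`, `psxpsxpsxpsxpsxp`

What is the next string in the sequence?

φ(psxpsxpsxpsxpsxp) expands symbol-by-symbol to xp sx ps xp sx ps xp sx ps xp sx ps xp sx ps xp; joining the 16 pieces gives the next term.

xpsxpsxpsxpsxpsxpsxpsxpsxpsxpsxp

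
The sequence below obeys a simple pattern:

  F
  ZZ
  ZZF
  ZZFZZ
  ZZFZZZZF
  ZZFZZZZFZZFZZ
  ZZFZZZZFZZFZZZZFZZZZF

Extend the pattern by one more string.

ZZFZZZZFZZFZZZZFZZZZFZZFZZZZFZZFZZ

This is a Fibonacci-style word recurrence s(k) = s(k−1)·s(k−2): e.g. ZZ·F = ZZF.
So term 8 is ZZFZZZZFZZFZZZZFZZZZF·ZZFZZZZFZZFZZ.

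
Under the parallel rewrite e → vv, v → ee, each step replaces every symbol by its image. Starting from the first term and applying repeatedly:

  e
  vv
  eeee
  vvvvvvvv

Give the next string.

eeeeeeeeeeeeeeee

Apply φ to vvvvvvvv symbol by symbol: v→ee, v→ee, v→ee, v→ee, v→ee, v→ee, v→ee, v→ee; joined: ee ee ee ee ee ee ee ee.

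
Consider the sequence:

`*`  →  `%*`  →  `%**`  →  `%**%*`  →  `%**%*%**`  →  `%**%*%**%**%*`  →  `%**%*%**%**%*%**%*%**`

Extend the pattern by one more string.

Each term (from the third on) is the previous term followed by the one before it: term 3 = %*·* = %**.
So term 8 is %**%*%**%**%*%**%*%**·%**%*%**%**%*.

%**%*%**%**%*%**%*%**%**%*%**%**%*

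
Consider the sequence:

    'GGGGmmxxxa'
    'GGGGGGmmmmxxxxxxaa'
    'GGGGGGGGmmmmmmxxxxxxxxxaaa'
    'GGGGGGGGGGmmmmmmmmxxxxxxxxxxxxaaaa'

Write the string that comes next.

The n-th term is 2n+2 G's then 2n m's then 3n x's then n a's (n = 1, 2, …).
Setting n = 5 gives 12, 10, 15, 5 characters in each block.

GGGGGGGGGGGGmmmmmmmmmmxxxxxxxxxxxxxxxaaaaa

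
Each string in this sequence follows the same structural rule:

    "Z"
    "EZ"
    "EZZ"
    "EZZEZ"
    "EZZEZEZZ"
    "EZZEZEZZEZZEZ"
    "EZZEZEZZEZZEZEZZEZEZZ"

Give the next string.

This is a Fibonacci-style word recurrence s(k) = s(k−1)·s(k−2): e.g. EZ·Z = EZZ.
The next term joins EZZEZEZZEZZEZEZZEZEZZ and EZZEZEZZEZZEZ.

EZZEZEZZEZZEZEZZEZEZZEZZEZEZZEZZEZ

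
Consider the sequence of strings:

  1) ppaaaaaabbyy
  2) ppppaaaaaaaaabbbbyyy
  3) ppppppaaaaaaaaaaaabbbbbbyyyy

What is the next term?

ppppppppaaaaaaaaaaaaaaabbbbbbbbyyyyy

Each string has the form p^{2n-2} a^{3n} b^{2n-2} y^{n}, where the shown terms are n = 2, 3, 4.
At n = 5 the blocks have lengths 8, 15, 8, 5.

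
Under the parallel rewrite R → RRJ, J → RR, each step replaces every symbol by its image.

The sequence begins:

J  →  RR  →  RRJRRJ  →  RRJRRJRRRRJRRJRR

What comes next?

RRJRRJRRRRJRRJRRRRJRRJRRJRRJRRRRJRRJRRRRJRRJ

φ(RRJRRJRRRRJRRJRR) expands symbol-by-symbol to RRJ RRJ RR RRJ RRJ RR RRJ RRJ RRJ RRJ RR RRJ RRJ RR RRJ RRJ; joining the 16 pieces gives the next term.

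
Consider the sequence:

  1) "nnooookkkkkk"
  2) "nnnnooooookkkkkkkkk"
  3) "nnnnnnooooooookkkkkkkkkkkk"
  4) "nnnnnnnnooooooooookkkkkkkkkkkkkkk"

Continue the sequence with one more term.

Term n consists of 2n-2 n's, followed by 2n o's, followed by 3n k's, where the shown terms are n = 2, 3, 4, 5.
At n = 6 the blocks have lengths 10, 12, 18.

nnnnnnnnnnooooooooooookkkkkkkkkkkkkkkkkk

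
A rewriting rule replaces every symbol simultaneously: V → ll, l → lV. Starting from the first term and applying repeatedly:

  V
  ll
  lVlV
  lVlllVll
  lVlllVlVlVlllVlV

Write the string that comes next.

lVlllVlVlVlllVlllVlllVlVlVlllVll

φ(lVlllVlVlVlllVlV) expands symbol-by-symbol to lV ll lV lV lV ll lV ll lV ll lV lV lV ll lV ll; joining the 16 pieces gives the next term.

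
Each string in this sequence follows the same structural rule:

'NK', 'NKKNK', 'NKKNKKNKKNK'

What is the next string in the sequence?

Each string is two copies of the previous one joined by 'K'.
Doubling NKKNKKNKKNK with 'K' between the halves:

NKKNKKNKKNKKNKKNKKNKKNK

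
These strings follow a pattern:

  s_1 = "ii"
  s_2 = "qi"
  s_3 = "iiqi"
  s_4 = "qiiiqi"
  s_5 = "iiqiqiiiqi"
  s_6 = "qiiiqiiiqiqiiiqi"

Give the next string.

This is a Fibonacci-style word recurrence s(k) = s(k−2)·s(k−1): e.g. ii·qi = iiqi.
Continuing: iiqiqiiiqi · qiiiqiiiqiqiiiqi gives term 7.

iiqiqiiiqiqiiiqiiiqiqiiiqi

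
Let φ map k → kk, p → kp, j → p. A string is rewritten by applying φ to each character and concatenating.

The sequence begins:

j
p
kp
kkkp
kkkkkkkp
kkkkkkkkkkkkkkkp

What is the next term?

φ(kkkkkkkkkkkkkkkp) expands symbol-by-symbol to kk kk kk kk kk kk kk kk kk kk kk kk kk kk kk kp; joining the 16 pieces gives the next term.

kkkkkkkkkkkkkkkkkkkkkkkkkkkkkkkp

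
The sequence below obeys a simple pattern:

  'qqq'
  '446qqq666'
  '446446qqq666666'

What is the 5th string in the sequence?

446446446446qqq666666666666

Every step adds 446 to the front and 666 to the end of the previous string.
From 446446qqq666666, 2 further steps: 446446qqq666666 → 446446446qqq666666666 → (answer).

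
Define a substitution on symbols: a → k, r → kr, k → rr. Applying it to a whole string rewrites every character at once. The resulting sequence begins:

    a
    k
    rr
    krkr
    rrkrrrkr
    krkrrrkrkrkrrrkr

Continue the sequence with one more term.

φ(krkrrrkrkrkrrrkr) expands symbol-by-symbol to rr kr rr kr kr kr rr kr rr kr rr kr kr kr rr kr; joining the 16 pieces gives the next term.

rrkrrrkrkrkrrrkrrrkrrrkrkrkrrrkr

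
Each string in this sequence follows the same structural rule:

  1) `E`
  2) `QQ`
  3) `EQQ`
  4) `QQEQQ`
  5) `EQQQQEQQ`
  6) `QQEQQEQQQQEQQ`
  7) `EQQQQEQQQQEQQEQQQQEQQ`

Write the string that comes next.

QQEQQEQQQQEQQEQQQQEQQQQEQQEQQQQEQQ

This is a Fibonacci-style word recurrence s(k) = s(k−2)·s(k−1): e.g. E·QQ = EQQ.
Continuing: QQEQQEQQQQEQQ · EQQQQEQQQQEQQEQQQQEQQ gives term 8.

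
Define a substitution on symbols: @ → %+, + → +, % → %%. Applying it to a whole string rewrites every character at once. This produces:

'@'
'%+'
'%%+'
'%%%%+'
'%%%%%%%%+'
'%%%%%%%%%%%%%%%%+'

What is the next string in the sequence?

%%%%%%%%%%%%%%%%%%%%%%%%%%%%%%%%+

Applying the rule to each of the 17 symbols of %%%%%%%%%%%%%%%%+ gives the pieces %% %% %% %% %% %% %% %% %% %% %% %% %% %% %% %% +, which concatenate to the answer.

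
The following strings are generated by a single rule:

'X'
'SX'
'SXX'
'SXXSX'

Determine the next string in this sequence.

SXXSXSXX

Each term (from the third on) is the previous term followed by the one before it: term 3 = SX·X = SXX.
The next term joins SXXSX and SXX.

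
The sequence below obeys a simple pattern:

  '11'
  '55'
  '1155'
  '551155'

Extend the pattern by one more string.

1155551155

This is a Fibonacci-style word recurrence s(k) = s(k−2)·s(k−1): e.g. 11·55 = 1155.
So term 5 is 1155·551155.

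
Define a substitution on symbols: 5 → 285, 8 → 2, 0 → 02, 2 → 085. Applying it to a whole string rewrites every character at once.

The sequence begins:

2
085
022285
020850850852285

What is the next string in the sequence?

Rewriting the 15 symbols of 020850850852285 one by one yields 02 085 02 2 285 02 2 285 02 2 285 085 085 2 285; concatenated:

020850222850222850222850850852285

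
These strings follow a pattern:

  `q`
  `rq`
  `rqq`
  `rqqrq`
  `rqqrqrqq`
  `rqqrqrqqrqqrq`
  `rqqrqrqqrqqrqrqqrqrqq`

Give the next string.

rqqrqrqqrqqrqrqqrqrqqrqqrqrqqrqqrq

This is a Fibonacci-style word recurrence s(k) = s(k−1)·s(k−2): e.g. rq·q = rqq.
Continuing: rqqrqrqqrqqrqrqqrqrqq · rqqrqrqqrqqrq gives term 8.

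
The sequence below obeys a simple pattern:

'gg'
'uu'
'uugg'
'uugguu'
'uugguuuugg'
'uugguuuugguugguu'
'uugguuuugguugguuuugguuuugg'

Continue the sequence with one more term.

From term 3 onward, concatenate the last term with the second-to-last: uu·gg = uugg, uugg·uu = uugguu, …
So term 8 is uugguuuugguugguuuugguuuugg·uugguuuugguugguu.

uugguuuugguugguuuugguuuugguugguuuugguugguu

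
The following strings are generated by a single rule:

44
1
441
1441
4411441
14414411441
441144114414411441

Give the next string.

14414411441441144114414411441

Each term (from the third on) is the two preceding terms concatenated in order: term 3 = 44·1 = 441.
So term 8 is 14414411441·441144114414411441.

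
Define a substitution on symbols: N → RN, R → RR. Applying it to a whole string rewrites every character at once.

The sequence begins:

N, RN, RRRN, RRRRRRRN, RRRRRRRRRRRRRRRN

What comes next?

φ(RRRRRRRRRRRRRRRN) expands symbol-by-symbol to RR RR RR RR RR RR RR RR RR RR RR RR RR RR RR RN; joining the 16 pieces gives the next term.

RRRRRRRRRRRRRRRRRRRRRRRRRRRRRRRN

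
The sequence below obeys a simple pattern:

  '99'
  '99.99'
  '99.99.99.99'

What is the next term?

Each string is two copies of the previous one joined by '.'.
One more doubling of 99.99.99.99 gives the answer.

99.99.99.99.99.99.99.99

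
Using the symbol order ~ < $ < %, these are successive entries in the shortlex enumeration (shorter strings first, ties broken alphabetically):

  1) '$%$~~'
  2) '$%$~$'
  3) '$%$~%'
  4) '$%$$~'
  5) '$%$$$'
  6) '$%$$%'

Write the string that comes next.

$%$%~

The successor of $%$$% increments the rightmost position that isn't already % and resets every position after it to ~.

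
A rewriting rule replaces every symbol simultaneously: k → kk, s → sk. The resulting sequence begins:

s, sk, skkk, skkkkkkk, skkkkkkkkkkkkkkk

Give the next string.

Replace each of the 16 characters of skkkkkkkkkkkkkkk in place — sk kk kk kk kk kk kk kk kk kk kk kk kk kk kk kk — and concatenate.

skkkkkkkkkkkkkkkkkkkkkkkkkkkkkkk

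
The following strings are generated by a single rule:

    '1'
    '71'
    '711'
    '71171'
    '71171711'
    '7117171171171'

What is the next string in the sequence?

711717117117171171711

Each term (from the third on) is the previous term followed by the one before it: term 3 = 71·1 = 711.
The next term joins 7117171171171 and 71171711.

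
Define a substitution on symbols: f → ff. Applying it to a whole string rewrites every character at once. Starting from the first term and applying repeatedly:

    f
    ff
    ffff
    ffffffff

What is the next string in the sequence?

Expanding ffffffff: f→ff, f→ff, f→ff, f→ff, f→ff, f→ff, f→ff, f→ff. Concatenated: ff ff ff ff ff ff ff ff.

ffffffffffffffff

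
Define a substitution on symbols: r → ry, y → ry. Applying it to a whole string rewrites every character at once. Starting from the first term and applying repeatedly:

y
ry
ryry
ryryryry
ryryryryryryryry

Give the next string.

φ(ryryryryryryryry) expands symbol-by-symbol to ry ry ry ry ry ry ry ry ry ry ry ry ry ry ry ry; joining the 16 pieces gives the next term.

ryryryryryryryryryryryryryryryry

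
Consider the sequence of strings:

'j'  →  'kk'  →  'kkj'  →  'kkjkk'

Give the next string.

kkjkkkkj

From term 3 onward, concatenate the last term with the second-to-last: kk·j = kkj, kkj·kk = kkjkk, …
Continuing: kkjkk · kkj gives term 5.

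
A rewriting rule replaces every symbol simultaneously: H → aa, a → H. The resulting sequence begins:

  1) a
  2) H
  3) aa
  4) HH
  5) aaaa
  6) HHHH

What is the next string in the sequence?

Rewriting each symbol of HHHH: H→aa, H→aa, H→aa, H→aa, which concatenates to aa aa aa aa.

aaaaaaaa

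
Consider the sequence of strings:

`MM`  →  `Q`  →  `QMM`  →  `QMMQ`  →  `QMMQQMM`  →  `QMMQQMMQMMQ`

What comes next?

QMMQQMMQMMQQMMQQMM

This is a Fibonacci-style word recurrence s(k) = s(k−1)·s(k−2): e.g. Q·MM = QMM.
Continuing: QMMQQMMQMMQ · QMMQQMM gives term 7.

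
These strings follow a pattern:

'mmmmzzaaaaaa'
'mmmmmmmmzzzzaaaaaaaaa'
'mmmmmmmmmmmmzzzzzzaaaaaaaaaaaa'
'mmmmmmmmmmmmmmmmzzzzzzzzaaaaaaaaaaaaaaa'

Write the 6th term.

The n-th term is 4n m's then 2n z's then 3n+3 a's (n = 1, 2, …).
At n = 6 the blocks have lengths 24, 12, 21.

mmmmmmmmmmmmmmmmmmmmmmmmzzzzzzzzzzzzaaaaaaaaaaaaaaaaaaaaa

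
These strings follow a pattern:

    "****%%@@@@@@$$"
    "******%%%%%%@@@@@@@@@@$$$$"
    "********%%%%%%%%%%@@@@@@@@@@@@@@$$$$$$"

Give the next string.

**********%%%%%%%%%%%%%%@@@@@@@@@@@@@@@@@@$$$$$$$$

Reading off run lengths: * runs 4, 6, 8; % runs 2, 6, 10; @ runs 6, 10, 14; $ runs 2, 4, 6 — each is linear in n (n = 1, 2, …).
For the next term, n = 4, so the run lengths are 10, 14, 18, 8.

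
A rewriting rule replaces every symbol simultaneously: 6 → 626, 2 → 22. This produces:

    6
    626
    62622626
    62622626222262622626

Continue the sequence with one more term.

626226262222626226262222222262622626222262622626

φ(62622626222262622626) expands symbol-by-symbol to 626 22 626 22 22 626 22 626 22 22 22 22 626 22 626 22 22 626 22 626; joining the 20 pieces gives the next term.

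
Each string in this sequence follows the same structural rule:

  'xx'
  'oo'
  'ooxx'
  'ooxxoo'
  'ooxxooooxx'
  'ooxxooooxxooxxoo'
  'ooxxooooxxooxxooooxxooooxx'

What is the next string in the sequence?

From term 3 onward, concatenate the last term with the second-to-last: oo·xx = ooxx, ooxx·oo = ooxxoo, …
So term 8 is ooxxooooxxooxxooooxxooooxx·ooxxooooxxooxxoo.

ooxxooooxxooxxooooxxooooxxooxxooooxxooxxoo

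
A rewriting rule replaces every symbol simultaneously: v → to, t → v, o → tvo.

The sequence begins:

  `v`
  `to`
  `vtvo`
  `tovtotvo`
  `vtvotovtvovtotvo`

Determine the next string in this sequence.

tovtotvovtvotovtotvotovtvovtotvo

φ(vtvotovtvovtotvo) expands symbol-by-symbol to to v to tvo v tvo to v to tvo to v tvo v to tvo; joining the 16 pieces gives the next term.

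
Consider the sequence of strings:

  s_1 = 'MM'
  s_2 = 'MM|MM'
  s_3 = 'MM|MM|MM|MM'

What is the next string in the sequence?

MM|MM|MM|MM|MM|MM|MM|MM

Every step duplicates the string with '|' between the halves.
One more doubling of MM|MM|MM|MM gives the answer.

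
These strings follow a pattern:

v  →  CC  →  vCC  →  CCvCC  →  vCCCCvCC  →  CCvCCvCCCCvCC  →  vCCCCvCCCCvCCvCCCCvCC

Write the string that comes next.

CCvCCvCCCCvCCvCCCCvCCCCvCCvCCCCvCC

From term 3 onward, concatenate the second-to-last term with the last: v·CC = vCC, CC·vCC = CCvCC, …
So term 8 is CCvCCvCCCCvCC·vCCCCvCCCCvCCvCCCCvCC.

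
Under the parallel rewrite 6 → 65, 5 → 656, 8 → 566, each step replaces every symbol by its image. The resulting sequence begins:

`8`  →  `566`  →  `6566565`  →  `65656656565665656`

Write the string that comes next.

65656656566565656656566565665656566565665

Replace each of the 17 characters of 65656656565665656 in place — 65 656 65 656 65 65 656 65 656 65 656 65 65 656 65 656 65 — and concatenate.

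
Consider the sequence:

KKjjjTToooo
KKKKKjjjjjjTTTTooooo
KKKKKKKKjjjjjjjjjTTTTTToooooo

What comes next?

Reading off run lengths: K runs 2, 5, 8; j runs 3, 6, 9; T runs 2, 4, 6; o runs 4, 5, 6 — each is linear in n (n = 1, 2, …).
At n = 4 the blocks have lengths 11, 12, 8, 7.

KKKKKKKKKKKjjjjjjjjjjjjTTTTTTTTooooooo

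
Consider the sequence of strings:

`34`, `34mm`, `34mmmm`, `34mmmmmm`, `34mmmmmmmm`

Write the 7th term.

Every step adds mm to the end: s(k+1) = s(k)·mm.
From 34mmmmmmmm, 2 further steps: 34mmmmmmmm → 34mmmmmmmmmm → (answer).

34mmmmmmmmmmmm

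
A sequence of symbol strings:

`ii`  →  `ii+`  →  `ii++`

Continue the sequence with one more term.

The strings grow by a fixed suffix + each time.
One more step from ii++ gives the answer.

ii+++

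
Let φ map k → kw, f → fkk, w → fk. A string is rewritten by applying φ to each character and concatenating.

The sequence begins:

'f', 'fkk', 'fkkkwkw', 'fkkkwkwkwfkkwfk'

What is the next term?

fkkkwkwkwfkkwfkkwfkfkkkwkwfkfkkkw

Replace each of the 15 characters of fkkkwkwkwfkkwfk in place — fkk kw kw kw fk kw fk kw fk fkk kw kw fk fkk kw — and concatenate.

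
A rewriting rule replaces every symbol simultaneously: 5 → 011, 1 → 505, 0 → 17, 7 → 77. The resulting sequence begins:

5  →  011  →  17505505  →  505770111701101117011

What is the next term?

011170117777175055055057717505505175055055057717505505

φ(505770111701101117011) expands symbol-by-symbol to 011 17 011 77 77 17 505 505 505 77 17 505 505 17 505 505 505 77 17 505 505; joining the 21 pieces gives the next term.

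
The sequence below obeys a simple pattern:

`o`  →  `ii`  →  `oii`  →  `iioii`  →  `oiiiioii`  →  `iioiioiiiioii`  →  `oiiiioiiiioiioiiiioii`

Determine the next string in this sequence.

iioiioiiiioiioiiiioiiiioiioiiiioii

Each term (from the third on) is the two preceding terms concatenated in order: term 3 = o·ii = oii.
Continuing: iioiioiiiioii · oiiiioiiiioiioiiiioii gives term 8.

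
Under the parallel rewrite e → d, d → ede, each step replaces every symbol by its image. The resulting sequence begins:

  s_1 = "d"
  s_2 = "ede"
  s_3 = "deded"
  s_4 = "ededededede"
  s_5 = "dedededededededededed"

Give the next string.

Applying the rule to each of the 21 symbols of dedededededededededed gives the pieces ede d ede d ede d ede d ede d ede d ede d ede d ede d ede d ede, which concatenate to the answer.

ededededededededededededededededededededede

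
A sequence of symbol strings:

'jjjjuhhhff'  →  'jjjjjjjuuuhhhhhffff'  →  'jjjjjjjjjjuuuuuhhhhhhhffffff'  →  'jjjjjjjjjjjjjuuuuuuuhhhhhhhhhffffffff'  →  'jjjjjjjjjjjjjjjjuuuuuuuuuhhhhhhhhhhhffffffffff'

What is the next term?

jjjjjjjjjjjjjjjjjjjuuuuuuuuuuuhhhhhhhhhhhhhffffffffffff

The n-th term is 3n+1 j's then 2n-1 u's then 2n+1 h's then 2n f's (n = 1, 2, …).
Setting n = 6 gives 19, 11, 13, 12 characters in each block.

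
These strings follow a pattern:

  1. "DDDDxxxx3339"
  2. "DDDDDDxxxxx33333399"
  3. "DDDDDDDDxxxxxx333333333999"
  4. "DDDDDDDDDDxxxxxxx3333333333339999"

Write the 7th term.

Term n consists of 2n+2 D's, followed by n+3 x's, followed by 3n 3's, followed by n 9's (n = 1, 2, …).
At n = 7 the blocks have lengths 16, 10, 21, 7.

DDDDDDDDDDDDDDDDxxxxxxxxxx3333333333333333333339999999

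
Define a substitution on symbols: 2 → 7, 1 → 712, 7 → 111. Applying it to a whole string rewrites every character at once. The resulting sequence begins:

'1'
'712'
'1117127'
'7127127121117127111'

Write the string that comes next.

1117127111712711171277127127121117127111712712712

Replace each of the 19 characters of 7127127121117127111 in place — 111 712 7 111 712 7 111 712 7 712 712 712 111 712 7 111 712 712 712 — and concatenate.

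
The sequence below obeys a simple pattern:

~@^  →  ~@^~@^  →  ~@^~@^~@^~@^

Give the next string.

Each string is two copies of the previous one concatenated.
One more doubling of ~@^~@^~@^~@^ gives the answer.

~@^~@^~@^~@^~@^~@^~@^~@^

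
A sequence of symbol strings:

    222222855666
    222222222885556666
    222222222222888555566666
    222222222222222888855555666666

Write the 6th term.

Term n consists of 3n 2's, followed by n-1 8's, followed by n 5's, followed by n+1 6's, where the shown terms are n = 2, 3, 4, 5.
Setting n = 7 gives 21, 6, 7, 8 characters in each block.

222222222222222222222888888555555566666666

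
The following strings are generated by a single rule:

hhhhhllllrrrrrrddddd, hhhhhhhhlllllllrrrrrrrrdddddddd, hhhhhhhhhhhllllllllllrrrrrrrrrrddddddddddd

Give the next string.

hhhhhhhhhhhhhhlllllllllllllrrrrrrrrrrrrdddddddddddddd

Term n consists of 3n-1 h's, followed by 3n-2 l's, followed by 2n+2 r's, followed by 3n-1 d's, where the shown terms are n = 2, 3, 4.
Setting n = 5 gives 14, 13, 12, 14 characters in each block.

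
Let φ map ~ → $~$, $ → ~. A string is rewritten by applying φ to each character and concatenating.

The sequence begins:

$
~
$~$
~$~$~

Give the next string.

Expanding ~$~$~: ~→$~$, $→~, ~→$~$, $→~, ~→$~$. Concatenated: $~$ ~ $~$ ~ $~$.

$~$~$~$~$~$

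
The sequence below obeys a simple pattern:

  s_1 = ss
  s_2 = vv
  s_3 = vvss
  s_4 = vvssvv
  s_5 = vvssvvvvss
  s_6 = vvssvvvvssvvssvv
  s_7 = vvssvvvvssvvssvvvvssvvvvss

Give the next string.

vvssvvvvssvvssvvvvssvvvvssvvssvvvvssvvssvv

This is a Fibonacci-style word recurrence s(k) = s(k−1)·s(k−2): e.g. vv·ss = vvss.
So term 8 is vvssvvvvssvvssvvvvssvvvvss·vvssvvvvssvvssvv.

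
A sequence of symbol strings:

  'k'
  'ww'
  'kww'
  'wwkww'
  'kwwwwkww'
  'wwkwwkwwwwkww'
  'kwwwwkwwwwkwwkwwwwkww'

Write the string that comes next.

Each term (from the third on) is the two preceding terms concatenated in order: term 3 = k·ww = kww.
So term 8 is wwkwwkwwwwkww·kwwwwkwwwwkwwkwwwwkww.

wwkwwkwwwwkwwkwwwwkwwwwkwwkwwwwkww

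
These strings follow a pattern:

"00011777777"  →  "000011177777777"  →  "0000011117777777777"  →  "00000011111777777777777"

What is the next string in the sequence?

The n-th term is n 0's then n-1 1's then 2n 7's, where the shown terms are n = 3, 4, 5, 6.
Setting n = 7 gives 7, 6, 14 characters in each block.

000000011111177777777777777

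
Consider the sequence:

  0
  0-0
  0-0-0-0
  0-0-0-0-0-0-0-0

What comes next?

s(k+1) = s(k)·-·s(k) — each term doubles the last with '-' between the halves.
One more doubling of 0-0-0-0-0-0-0-0 gives the answer.

0-0-0-0-0-0-0-0-0-0-0-0-0-0-0-0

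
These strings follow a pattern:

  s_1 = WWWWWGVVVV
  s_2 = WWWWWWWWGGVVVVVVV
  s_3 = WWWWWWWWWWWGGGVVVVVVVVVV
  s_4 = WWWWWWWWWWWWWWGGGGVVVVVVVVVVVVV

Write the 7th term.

Each string has the form W^{3n+2} G^{n} V^{3n+1} (n = 1, 2, …).
At n = 7 the blocks have lengths 23, 7, 22.

WWWWWWWWWWWWWWWWWWWWWWWGGGGGGGVVVVVVVVVVVVVVVVVVVVVV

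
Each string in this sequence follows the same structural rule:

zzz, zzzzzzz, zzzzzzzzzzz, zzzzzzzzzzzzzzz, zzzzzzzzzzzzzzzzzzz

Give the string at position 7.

Each term is the previous one with zzzz appended.
From zzzzzzzzzzzzzzzzzzz, 2 further steps: zzzzzzzzzzzzzzzzzzz → zzzzzzzzzzzzzzzzzzzzzzz → (answer).

zzzzzzzzzzzzzzzzzzzzzzzzzzz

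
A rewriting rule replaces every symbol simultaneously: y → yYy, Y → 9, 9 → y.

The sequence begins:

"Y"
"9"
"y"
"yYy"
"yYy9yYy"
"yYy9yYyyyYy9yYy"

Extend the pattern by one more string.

Rewriting the 15 symbols of yYy9yYyyyYy9yYy one by one yields yYy 9 yYy y yYy 9 yYy yYy yYy 9 yYy y yYy 9 yYy; concatenated:

yYy9yYyyyYy9yYyyYyyYy9yYyyyYy9yYy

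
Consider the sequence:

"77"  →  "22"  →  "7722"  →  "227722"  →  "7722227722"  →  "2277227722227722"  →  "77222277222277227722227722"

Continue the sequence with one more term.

Each term (from the third on) is the two preceding terms concatenated in order: term 3 = 77·22 = 7722.
Continuing: 2277227722227722 · 77222277222277227722227722 gives term 8.

227722772222772277222277222277227722227722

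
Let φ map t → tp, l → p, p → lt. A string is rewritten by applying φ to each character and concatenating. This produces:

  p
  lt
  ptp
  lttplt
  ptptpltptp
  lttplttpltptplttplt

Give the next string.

Replace each of the 19 characters of lttplttpltptplttplt in place — p tp tp lt p tp tp lt p tp lt tp lt p tp tp lt p tp — and concatenate.

ptptpltptptpltptplttpltptptpltptp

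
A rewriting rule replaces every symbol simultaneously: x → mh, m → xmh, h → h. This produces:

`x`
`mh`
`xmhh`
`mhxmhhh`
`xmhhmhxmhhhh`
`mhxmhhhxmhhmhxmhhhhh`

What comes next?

φ(mhxmhhhxmhhmhxmhhhhh) expands symbol-by-symbol to xmh h mh xmh h h h mh xmh h h xmh h mh xmh h h h h h; joining the 20 pieces gives the next term.

xmhhmhxmhhhhmhxmhhhxmhhmhxmhhhhhh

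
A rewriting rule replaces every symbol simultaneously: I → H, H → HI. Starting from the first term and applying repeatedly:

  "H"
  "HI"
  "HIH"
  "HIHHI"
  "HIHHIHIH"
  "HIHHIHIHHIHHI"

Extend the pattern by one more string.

HIHHIHIHHIHHIHIHHIHIH

Replace each of the 13 characters of HIHHIHIHHIHHI in place — HI H HI HI H HI H HI HI H HI HI H — and concatenate.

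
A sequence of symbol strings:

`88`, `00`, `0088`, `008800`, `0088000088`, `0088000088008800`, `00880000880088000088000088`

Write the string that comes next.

008800008800880000880000880088000088008800

This is a Fibonacci-style word recurrence s(k) = s(k−1)·s(k−2): e.g. 00·88 = 0088.
The next term joins 00880000880088000088000088 and 0088000088008800.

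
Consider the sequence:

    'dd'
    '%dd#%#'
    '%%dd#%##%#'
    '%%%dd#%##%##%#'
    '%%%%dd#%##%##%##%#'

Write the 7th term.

s(k+1) = %·s(k)·#%#, so each term gains % as a prefix and #%# as a suffix.
From %%%%dd#%##%##%##%#, 2 further steps: %%%%dd#%##%##%##%# → %%%%%dd#%##%##%##%##%# → (answer).

%%%%%%dd#%##%##%##%##%##%#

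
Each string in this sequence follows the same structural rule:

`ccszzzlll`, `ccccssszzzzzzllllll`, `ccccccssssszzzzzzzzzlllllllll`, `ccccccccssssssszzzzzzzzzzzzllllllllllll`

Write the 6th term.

Each string has the form c^{2n} s^{2n-1} z^{3n} l^{3n} (n = 1, 2, …).
Setting n = 6 gives 12, 11, 18, 18 characters in each block.

ccccccccccccssssssssssszzzzzzzzzzzzzzzzzzllllllllllllllllll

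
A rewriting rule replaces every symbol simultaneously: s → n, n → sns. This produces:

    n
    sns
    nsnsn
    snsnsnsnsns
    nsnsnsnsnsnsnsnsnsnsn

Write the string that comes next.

Replace each of the 21 characters of nsnsnsnsnsnsnsnsnsnsn in place — sns n sns n sns n sns n sns n sns n sns n sns n sns n sns n sns — and concatenate.

snsnsnsnsnsnsnsnsnsnsnsnsnsnsnsnsnsnsnsnsns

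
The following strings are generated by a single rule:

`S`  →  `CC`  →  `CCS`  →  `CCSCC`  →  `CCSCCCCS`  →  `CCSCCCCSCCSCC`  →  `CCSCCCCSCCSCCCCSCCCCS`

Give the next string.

CCSCCCCSCCSCCCCSCCCCSCCSCCCCSCCSCC

This is a Fibonacci-style word recurrence s(k) = s(k−1)·s(k−2): e.g. CC·S = CCS.
The next term joins CCSCCCCSCCSCCCCSCCCCS and CCSCCCCSCCSCC.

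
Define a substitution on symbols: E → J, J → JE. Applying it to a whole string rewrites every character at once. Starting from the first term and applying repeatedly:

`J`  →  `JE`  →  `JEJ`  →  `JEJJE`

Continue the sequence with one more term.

JEJJEJEJ

Rewriting each symbol of JEJJE: J→JE, E→J, J→JE, J→JE, E→J, which concatenates to JE J JE JE J.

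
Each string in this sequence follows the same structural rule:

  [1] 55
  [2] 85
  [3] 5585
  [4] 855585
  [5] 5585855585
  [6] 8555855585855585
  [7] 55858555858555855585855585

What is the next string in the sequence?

This is a Fibonacci-style word recurrence s(k) = s(k−2)·s(k−1): e.g. 55·85 = 5585.
The next term joins 8555855585855585 and 55858555858555855585855585.

855585558585558555858555858555855585855585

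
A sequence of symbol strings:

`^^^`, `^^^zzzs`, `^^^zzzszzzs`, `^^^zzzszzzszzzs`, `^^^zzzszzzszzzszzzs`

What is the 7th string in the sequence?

^^^zzzszzzszzzszzzszzzszzzs

Each term is the previous one with zzzs appended.
From ^^^zzzszzzszzzszzzs, 2 further steps: ^^^zzzszzzszzzszzzs → ^^^zzzszzzszzzszzzszzzs → (answer).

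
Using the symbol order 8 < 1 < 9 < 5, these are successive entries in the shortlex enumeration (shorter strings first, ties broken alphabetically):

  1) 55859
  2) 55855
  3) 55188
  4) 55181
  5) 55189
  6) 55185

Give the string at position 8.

Stepping forward 2 times from 55185: 55185 → 55118, then the target.

55111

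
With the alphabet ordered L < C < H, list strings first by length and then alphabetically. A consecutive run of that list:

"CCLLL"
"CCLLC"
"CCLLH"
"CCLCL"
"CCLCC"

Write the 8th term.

CCLHC

Continuing the enumeration 3 steps past CCLCC: CCLCC → CCLCH → CCLHL → (answer).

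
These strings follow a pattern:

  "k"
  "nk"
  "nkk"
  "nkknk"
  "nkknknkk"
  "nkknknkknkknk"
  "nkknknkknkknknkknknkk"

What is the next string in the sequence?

nkknknkknkknknkknknkknkknknkknkknk

From term 3 onward, concatenate the last term with the second-to-last: nk·k = nkk, nkk·nk = nkknk, …
The next term joins nkknknkknkknknkknknkk and nkknknkknkknk.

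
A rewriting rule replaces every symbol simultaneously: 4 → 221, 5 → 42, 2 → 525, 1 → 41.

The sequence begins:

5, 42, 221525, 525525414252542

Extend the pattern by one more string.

Applying the rule to each of the 15 symbols of 525525414252542 gives the pieces 42 525 42 42 525 42 221 41 221 525 42 525 42 221 525, which concatenate to the answer.

42525424252542221412215254252542221525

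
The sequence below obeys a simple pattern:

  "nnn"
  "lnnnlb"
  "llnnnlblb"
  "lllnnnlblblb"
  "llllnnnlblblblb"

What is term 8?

lllllllnnnlblblblblblblb

Each term wraps the previous one in l on the left and lb on the right.
From llllnnnlblblblb, 3 further steps: llllnnnlblblblb → lllllnnnlblblblblb → llllllnnnlblblblblblb → (answer).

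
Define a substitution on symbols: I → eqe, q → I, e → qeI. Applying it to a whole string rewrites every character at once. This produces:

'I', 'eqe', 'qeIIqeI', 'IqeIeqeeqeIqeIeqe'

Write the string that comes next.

Rewriting the 17 symbols of IqeIeqeeqeIqeIeqe one by one yields eqe I qeI eqe qeI I qeI qeI I qeI eqe I qeI eqe qeI I qeI; concatenated:

eqeIqeIeqeqeIIqeIqeIIqeIeqeIqeIeqeqeIIqeI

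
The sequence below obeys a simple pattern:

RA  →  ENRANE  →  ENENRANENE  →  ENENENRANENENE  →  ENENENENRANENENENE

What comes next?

ENENENENENRANENENENENE

Each term wraps the previous one in EN on the left and NE on the right.
So the next term is EN·ENENENENRANENENENE·NE.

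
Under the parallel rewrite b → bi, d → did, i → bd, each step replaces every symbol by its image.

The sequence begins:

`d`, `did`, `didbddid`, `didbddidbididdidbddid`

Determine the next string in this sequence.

φ(didbddidbididdidbddid) expands symbol-by-symbol to did bd did bi did did bd did bi bd did bd did did bd did bi did did bd did; joining the 21 pieces gives the next term.

didbddidbididdidbddidbibddidbddiddidbddidbididdidbddid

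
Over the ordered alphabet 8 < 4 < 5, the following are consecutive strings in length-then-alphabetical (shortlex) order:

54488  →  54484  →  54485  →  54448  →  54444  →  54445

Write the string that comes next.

54458

Treat 54445 as a base-3 numeral over the given alphabet and add one, carrying through any trailing 5's.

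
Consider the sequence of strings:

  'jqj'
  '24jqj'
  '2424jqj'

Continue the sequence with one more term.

Every step adds 24 at the front: s(k+1) = 24·s(k).
Applying this once more to 2424jqj:

242424jqj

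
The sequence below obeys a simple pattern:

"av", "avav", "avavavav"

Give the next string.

avavavavavavavav

Every step duplicates the string.
So the next term is two copies of avavavav.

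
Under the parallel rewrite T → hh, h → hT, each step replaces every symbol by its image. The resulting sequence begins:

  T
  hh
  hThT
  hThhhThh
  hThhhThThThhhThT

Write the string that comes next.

Rewriting the 16 symbols of hThhhThThThhhThT one by one yields hT hh hT hT hT hh hT hh hT hh hT hT hT hh hT hh; concatenated:

hThhhThThThhhThhhThhhThThThhhThh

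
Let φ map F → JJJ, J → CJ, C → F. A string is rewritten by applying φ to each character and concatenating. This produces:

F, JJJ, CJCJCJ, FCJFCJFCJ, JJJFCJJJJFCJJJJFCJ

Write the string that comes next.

Applying the rule to each of the 18 symbols of JJJFCJJJJFCJJJJFCJ gives the pieces CJ CJ CJ JJJ F CJ CJ CJ CJ JJJ F CJ CJ CJ CJ JJJ F CJ, which concatenate to the answer.

CJCJCJJJJFCJCJCJCJJJJFCJCJCJCJJJJFCJ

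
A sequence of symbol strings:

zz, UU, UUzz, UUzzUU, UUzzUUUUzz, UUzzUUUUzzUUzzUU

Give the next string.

UUzzUUUUzzUUzzUUUUzzUUUUzz

From term 3 onward, concatenate the last term with the second-to-last: UU·zz = UUzz, UUzz·UU = UUzzUU, …
The next term joins UUzzUUUUzzUUzzUU and UUzzUUUUzz.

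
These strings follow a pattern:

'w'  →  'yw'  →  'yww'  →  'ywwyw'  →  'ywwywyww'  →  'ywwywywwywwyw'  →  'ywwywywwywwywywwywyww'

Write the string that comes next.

Each term (from the third on) is the previous term followed by the one before it: term 3 = yw·w = yww.
Continuing: ywwywywwywwywywwywyww · ywwywywwywwyw gives term 8.

ywwywywwywwywywwywywwywwywywwywwyw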